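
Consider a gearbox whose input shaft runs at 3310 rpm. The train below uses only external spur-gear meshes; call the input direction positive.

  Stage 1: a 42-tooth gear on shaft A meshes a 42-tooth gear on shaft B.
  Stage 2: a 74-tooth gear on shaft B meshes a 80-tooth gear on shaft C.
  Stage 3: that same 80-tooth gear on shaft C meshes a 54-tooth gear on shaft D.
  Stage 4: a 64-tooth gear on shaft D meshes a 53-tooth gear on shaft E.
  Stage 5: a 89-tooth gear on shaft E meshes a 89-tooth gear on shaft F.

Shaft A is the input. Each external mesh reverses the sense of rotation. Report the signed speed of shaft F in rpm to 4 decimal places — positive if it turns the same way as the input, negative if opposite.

-5477.3445 rpm (opposite to input, |ω| = 5477.3445 rpm)

Stage 1 [42T→42T]: ω = 3310.0000×42/42 = 3310.0000 rpm, dir flips to −; running = −3310.0000
Stage 2 [74T→80T]: ω = 3310.0000×74/80 = 3061.7500 rpm, dir flips to +; running = +3061.7500
Stage 3 [80T→54T]: ω = 3061.7500×80/54 = 4535.9259 rpm, dir flips to −; running = −4535.9259
Stage 4 [64T→53T]: ω = 4535.9259×64/53 = 5477.3445 rpm, dir flips to +; running = +5477.3445
Stage 5 [89T→89T]: ω = 5477.3445×89/89 = 5477.3445 rpm, dir flips to −; running = −5477.3445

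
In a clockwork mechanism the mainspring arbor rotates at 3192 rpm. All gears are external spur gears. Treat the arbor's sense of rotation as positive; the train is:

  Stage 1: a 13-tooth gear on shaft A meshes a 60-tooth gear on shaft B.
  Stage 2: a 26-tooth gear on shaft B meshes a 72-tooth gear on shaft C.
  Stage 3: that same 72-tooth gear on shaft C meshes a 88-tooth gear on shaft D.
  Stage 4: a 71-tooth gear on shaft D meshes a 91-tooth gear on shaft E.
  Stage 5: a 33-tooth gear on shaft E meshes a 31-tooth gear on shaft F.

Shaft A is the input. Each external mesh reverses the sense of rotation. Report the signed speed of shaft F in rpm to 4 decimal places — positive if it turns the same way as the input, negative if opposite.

Stage 1 [13T→60T]: ω = 3192.0000×13/60 = 691.6000 rpm, dir flips to −; running = −691.6000
Stage 2 [26T→72T]: ω = 691.6000×26/72 = 249.7444 rpm, dir flips to +; running = +249.7444
Stage 3 [72T→88T]: ω = 249.7444×72/88 = 204.3364 rpm, dir flips to −; running = −204.3364
Stage 4 [71T→91T]: ω = 204.3364×71/91 = 159.4273 rpm, dir flips to +; running = +159.4273
Stage 5 [33T→31T]: ω = 159.4273×33/31 = 169.7129 rpm, dir flips to −; running = −169.7129

-169.7129 rpm (opposite to input, |ω| = 169.7129 rpm)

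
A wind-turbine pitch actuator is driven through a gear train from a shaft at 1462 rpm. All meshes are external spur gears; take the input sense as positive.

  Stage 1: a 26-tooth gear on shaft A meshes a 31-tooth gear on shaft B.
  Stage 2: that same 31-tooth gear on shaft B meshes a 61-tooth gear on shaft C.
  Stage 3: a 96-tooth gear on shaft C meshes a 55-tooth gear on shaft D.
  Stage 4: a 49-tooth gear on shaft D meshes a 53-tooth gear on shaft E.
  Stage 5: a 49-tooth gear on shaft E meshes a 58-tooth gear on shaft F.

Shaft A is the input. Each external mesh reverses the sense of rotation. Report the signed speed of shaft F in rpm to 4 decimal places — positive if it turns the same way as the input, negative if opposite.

-849.5476 rpm (opposite to input, |ω| = 849.5476 rpm)

Stage 1 [26T→31T]: ω = 1462.0000×26/31 = 1226.1935 rpm, dir flips to −; running = −1226.1935
Stage 2 [31T→61T]: ω = 1226.1935×31/61 = 623.1475 rpm, dir flips to +; running = +623.1475
Stage 3 [96T→55T]: ω = 623.1475×96/55 = 1087.6757 rpm, dir flips to −; running = −1087.6757
Stage 4 [49T→53T]: ω = 1087.6757×49/53 = 1005.5870 rpm, dir flips to +; running = +1005.5870
Stage 5 [49T→58T]: ω = 1005.5870×49/58 = 849.5476 rpm, dir flips to −; running = −849.5476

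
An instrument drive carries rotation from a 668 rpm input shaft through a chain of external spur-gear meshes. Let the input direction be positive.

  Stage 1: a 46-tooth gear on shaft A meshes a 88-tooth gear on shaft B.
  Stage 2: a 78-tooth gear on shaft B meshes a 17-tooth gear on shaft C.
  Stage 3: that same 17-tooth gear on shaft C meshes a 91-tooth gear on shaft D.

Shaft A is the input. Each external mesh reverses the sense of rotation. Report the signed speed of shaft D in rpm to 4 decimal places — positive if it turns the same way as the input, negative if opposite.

-299.2987 rpm (opposite to input, |ω| = 299.2987 rpm)

Stage 1 [46T→88T]: ω = 668.0000×46/88 = 349.1818 rpm, dir flips to −; running = −349.1818
Stage 2 [78T→17T]: ω = 349.1818×78/17 = 1602.1283 rpm, dir flips to +; running = +1602.1283
Stage 3 [17T→91T]: ω = 1602.1283×17/91 = 299.2987 rpm, dir flips to −; running = −299.2987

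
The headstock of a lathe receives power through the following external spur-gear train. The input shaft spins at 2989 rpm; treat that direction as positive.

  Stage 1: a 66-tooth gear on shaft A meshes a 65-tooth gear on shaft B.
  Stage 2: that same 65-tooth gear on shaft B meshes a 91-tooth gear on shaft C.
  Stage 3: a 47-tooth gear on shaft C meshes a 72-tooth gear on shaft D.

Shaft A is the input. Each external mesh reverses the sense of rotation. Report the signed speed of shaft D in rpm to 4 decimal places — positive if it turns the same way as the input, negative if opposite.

Stage 1 [66T→65T]: ω = 2989.0000×66/65 = 3034.9846 rpm, dir flips to −; running = −3034.9846
Stage 2 [65T→91T]: ω = 3034.9846×65/91 = 2167.8462 rpm, dir flips to +; running = +2167.8462
Stage 3 [47T→72T]: ω = 2167.8462×47/72 = 1415.1218 rpm, dir flips to −; running = −1415.1218

-1415.1218 rpm (opposite to input, |ω| = 1415.1218 rpm)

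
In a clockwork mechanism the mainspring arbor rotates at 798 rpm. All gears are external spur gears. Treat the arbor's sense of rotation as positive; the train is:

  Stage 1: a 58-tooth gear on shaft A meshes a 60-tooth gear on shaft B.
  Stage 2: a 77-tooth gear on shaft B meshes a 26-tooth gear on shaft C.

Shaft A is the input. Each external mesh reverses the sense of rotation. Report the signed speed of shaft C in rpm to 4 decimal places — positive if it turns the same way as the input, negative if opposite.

Stage 1 [58T→60T]: ω = 798.0000×58/60 = 771.4000 rpm, dir flips to −; running = −771.4000
Stage 2 [77T→26T]: ω = 771.4000×77/26 = 2284.5308 rpm, dir flips to +; running = +2284.5308

+2284.5308 rpm (same as input, |ω| = 2284.5308 rpm)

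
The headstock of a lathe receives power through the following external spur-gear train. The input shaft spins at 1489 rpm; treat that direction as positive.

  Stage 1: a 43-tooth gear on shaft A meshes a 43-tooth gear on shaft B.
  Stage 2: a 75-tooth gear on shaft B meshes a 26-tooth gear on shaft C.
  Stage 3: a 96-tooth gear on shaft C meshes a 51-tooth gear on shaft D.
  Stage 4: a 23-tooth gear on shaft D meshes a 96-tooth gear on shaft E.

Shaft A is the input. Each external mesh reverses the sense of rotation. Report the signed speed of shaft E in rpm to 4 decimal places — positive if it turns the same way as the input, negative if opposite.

Stage 1 [43T→43T]: ω = 1489.0000×43/43 = 1489.0000 rpm, dir flips to −; running = −1489.0000
Stage 2 [75T→26T]: ω = 1489.0000×75/26 = 4295.1923 rpm, dir flips to +; running = +4295.1923
Stage 3 [96T→51T]: ω = 4295.1923×96/51 = 8085.0679 rpm, dir flips to −; running = −8085.0679
Stage 4 [23T→96T]: ω = 8085.0679×23/96 = 1937.0475 rpm, dir flips to +; running = +1937.0475

+1937.0475 rpm (same as input, |ω| = 1937.0475 rpm)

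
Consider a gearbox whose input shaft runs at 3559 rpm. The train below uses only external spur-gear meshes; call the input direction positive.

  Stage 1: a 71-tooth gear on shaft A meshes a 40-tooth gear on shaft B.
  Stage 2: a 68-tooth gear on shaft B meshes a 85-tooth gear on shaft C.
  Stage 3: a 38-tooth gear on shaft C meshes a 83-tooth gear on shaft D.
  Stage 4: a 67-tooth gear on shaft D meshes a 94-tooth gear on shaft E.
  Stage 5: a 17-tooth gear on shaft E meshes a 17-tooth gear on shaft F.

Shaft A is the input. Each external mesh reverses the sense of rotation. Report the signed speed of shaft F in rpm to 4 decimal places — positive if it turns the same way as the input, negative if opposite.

-1649.1828 rpm (opposite to input, |ω| = 1649.1828 rpm)

Stage 1 [71T→40T]: ω = 3559.0000×71/40 = 6317.2250 rpm, dir flips to −; running = −6317.2250
Stage 2 [68T→85T]: ω = 6317.2250×68/85 = 5053.7800 rpm, dir flips to +; running = +5053.7800
Stage 3 [38T→83T]: ω = 5053.7800×38/83 = 2313.7788 rpm, dir flips to −; running = −2313.7788
Stage 4 [67T→94T]: ω = 2313.7788×67/94 = 1649.1828 rpm, dir flips to +; running = +1649.1828
Stage 5 [17T→17T]: ω = 1649.1828×17/17 = 1649.1828 rpm, dir flips to −; running = −1649.1828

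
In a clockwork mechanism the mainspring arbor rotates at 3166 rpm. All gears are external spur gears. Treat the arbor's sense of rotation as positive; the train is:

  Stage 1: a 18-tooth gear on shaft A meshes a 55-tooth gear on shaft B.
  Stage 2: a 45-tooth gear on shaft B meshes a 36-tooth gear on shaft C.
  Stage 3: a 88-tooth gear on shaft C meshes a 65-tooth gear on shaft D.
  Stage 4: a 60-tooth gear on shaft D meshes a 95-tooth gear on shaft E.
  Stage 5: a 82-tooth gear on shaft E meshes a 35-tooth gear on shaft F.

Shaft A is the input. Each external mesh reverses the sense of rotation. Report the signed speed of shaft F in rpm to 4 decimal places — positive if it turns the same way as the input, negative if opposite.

Stage 1 [18T→55T]: ω = 3166.0000×18/55 = 1036.1455 rpm, dir flips to −; running = −1036.1455
Stage 2 [45T→36T]: ω = 1036.1455×45/36 = 1295.1818 rpm, dir flips to +; running = +1295.1818
Stage 3 [88T→65T]: ω = 1295.1818×88/65 = 1753.4769 rpm, dir flips to −; running = −1753.4769
Stage 4 [60T→95T]: ω = 1753.4769×60/95 = 1107.4591 rpm, dir flips to +; running = +1107.4591
Stage 5 [82T→35T]: ω = 1107.4591×82/35 = 2594.6185 rpm, dir flips to −; running = −2594.6185

-2594.6185 rpm (opposite to input, |ω| = 2594.6185 rpm)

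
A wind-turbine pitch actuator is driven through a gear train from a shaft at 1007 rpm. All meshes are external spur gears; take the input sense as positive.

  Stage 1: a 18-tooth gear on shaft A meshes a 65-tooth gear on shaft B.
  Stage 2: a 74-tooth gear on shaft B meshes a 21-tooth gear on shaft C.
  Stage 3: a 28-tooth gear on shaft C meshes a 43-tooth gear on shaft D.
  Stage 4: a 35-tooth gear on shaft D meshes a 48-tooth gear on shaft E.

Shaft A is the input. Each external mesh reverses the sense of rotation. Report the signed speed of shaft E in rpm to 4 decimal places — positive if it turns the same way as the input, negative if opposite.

Stage 1 [18T→65T]: ω = 1007.0000×18/65 = 278.8615 rpm, dir flips to −; running = −278.8615
Stage 2 [74T→21T]: ω = 278.8615×74/21 = 982.6549 rpm, dir flips to +; running = +982.6549
Stage 3 [28T→43T]: ω = 982.6549×28/43 = 639.8683 rpm, dir flips to −; running = −639.8683
Stage 4 [35T→48T]: ω = 639.8683×35/48 = 466.5707 rpm, dir flips to +; running = +466.5707

+466.5707 rpm (same as input, |ω| = 466.5707 rpm)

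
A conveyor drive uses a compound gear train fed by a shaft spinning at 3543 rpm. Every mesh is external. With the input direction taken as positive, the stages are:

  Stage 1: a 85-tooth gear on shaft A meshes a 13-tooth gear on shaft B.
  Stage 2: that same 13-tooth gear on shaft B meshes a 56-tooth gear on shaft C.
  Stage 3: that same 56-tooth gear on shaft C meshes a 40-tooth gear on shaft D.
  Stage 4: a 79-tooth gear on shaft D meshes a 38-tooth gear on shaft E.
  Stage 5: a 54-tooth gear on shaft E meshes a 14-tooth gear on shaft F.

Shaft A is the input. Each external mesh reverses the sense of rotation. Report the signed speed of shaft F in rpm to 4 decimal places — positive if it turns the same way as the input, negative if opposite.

Stage 1 [85T→13T]: ω = 3543.0000×85/13 = 23165.7692 rpm, dir flips to −; running = −23165.7692
Stage 2 [13T→56T]: ω = 23165.7692×13/56 = 5377.7679 rpm, dir flips to +; running = +5377.7679
Stage 3 [56T→40T]: ω = 5377.7679×56/40 = 7528.8750 rpm, dir flips to −; running = −7528.8750
Stage 4 [79T→38T]: ω = 7528.8750×79/38 = 15652.1349 rpm, dir flips to +; running = +15652.1349
Stage 5 [54T→14T]: ω = 15652.1349×54/14 = 60372.5202 rpm, dir flips to −; running = −60372.5202

-60372.5202 rpm (opposite to input, |ω| = 60372.5202 rpm)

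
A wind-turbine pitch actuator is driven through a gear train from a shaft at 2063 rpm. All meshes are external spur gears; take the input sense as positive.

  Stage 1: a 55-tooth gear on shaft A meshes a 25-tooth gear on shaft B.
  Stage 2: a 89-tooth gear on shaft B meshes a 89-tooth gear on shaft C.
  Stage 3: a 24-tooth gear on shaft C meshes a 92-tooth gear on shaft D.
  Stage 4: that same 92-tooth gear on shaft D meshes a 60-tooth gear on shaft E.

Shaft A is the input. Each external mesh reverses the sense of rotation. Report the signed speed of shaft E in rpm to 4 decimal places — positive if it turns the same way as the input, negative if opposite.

Stage 1 [55T→25T]: ω = 2063.0000×55/25 = 4538.6000 rpm, dir flips to −; running = −4538.6000
Stage 2 [89T→89T]: ω = 4538.6000×89/89 = 4538.6000 rpm, dir flips to +; running = +4538.6000
Stage 3 [24T→92T]: ω = 4538.6000×24/92 = 1183.9826 rpm, dir flips to −; running = −1183.9826
Stage 4 [92T→60T]: ω = 1183.9826×92/60 = 1815.4400 rpm, dir flips to +; running = +1815.4400

+1815.4400 rpm (same as input, |ω| = 1815.4400 rpm)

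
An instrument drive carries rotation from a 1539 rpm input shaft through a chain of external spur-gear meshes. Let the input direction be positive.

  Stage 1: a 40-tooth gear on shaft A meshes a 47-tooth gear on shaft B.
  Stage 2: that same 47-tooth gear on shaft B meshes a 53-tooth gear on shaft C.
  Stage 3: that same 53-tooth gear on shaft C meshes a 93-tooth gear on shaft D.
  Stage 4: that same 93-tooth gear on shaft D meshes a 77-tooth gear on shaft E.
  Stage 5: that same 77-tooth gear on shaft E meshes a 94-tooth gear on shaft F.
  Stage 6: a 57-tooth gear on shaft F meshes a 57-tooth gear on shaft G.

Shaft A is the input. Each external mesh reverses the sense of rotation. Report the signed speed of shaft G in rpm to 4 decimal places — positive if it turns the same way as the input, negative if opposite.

+654.8936 rpm (same as input, |ω| = 654.8936 rpm)

Stage 1 [40T→47T]: ω = 1539.0000×40/47 = 1309.7872 rpm, dir flips to −; running = −1309.7872
Stage 2 [47T→53T]: ω = 1309.7872×47/53 = 1161.5094 rpm, dir flips to +; running = +1161.5094
Stage 3 [53T→93T]: ω = 1161.5094×53/93 = 661.9355 rpm, dir flips to −; running = −661.9355
Stage 4 [93T→77T]: ω = 661.9355×93/77 = 799.4805 rpm, dir flips to +; running = +799.4805
Stage 5 [77T→94T]: ω = 799.4805×77/94 = 654.8936 rpm, dir flips to −; running = −654.8936
Stage 6 [57T→57T]: ω = 654.8936×57/57 = 654.8936 rpm, dir flips to +; running = +654.8936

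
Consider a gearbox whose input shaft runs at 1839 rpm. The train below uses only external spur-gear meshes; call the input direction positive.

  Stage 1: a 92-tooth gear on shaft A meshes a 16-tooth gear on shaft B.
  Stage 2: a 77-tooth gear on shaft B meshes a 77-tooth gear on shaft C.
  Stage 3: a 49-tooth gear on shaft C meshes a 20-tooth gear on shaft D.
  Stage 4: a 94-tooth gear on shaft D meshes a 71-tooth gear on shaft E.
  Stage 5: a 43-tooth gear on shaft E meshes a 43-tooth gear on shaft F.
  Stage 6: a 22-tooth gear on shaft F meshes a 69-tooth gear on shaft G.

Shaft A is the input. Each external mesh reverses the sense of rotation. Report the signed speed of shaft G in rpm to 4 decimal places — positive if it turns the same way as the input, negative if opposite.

+10936.0063 rpm (same as input, |ω| = 10936.0063 rpm)

Stage 1 [92T→16T]: ω = 1839.0000×92/16 = 10574.2500 rpm, dir flips to −; running = −10574.2500
Stage 2 [77T→77T]: ω = 10574.2500×77/77 = 10574.2500 rpm, dir flips to +; running = +10574.2500
Stage 3 [49T→20T]: ω = 10574.2500×49/20 = 25906.9125 rpm, dir flips to −; running = −25906.9125
Stage 4 [94T→71T]: ω = 25906.9125×94/71 = 34299.2926 rpm, dir flips to +; running = +34299.2926
Stage 5 [43T→43T]: ω = 34299.2926×43/43 = 34299.2926 rpm, dir flips to −; running = −34299.2926
Stage 6 [22T→69T]: ω = 34299.2926×22/69 = 10936.0063 rpm, dir flips to +; running = +10936.0063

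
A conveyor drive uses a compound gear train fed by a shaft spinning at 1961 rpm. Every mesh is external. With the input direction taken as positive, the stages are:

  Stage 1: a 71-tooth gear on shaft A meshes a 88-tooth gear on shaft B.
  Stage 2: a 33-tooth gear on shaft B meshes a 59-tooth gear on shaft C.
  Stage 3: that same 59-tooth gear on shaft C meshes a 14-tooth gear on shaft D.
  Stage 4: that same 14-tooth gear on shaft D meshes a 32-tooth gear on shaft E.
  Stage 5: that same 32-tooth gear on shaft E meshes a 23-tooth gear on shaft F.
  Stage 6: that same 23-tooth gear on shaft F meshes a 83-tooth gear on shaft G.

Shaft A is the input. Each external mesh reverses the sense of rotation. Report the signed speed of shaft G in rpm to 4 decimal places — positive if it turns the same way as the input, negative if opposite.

Stage 1 [71T→88T]: ω = 1961.0000×71/88 = 1582.1705 rpm, dir flips to −; running = −1582.1705
Stage 2 [33T→59T]: ω = 1582.1705×33/59 = 884.9428 rpm, dir flips to +; running = +884.9428
Stage 3 [59T→14T]: ω = 884.9428×59/14 = 3729.4018 rpm, dir flips to −; running = −3729.4018
Stage 4 [14T→32T]: ω = 3729.4018×14/32 = 1631.6133 rpm, dir flips to +; running = +1631.6133
Stage 5 [32T→23T]: ω = 1631.6133×32/23 = 2270.0707 rpm, dir flips to −; running = −2270.0707
Stage 6 [23T→83T]: ω = 2270.0707×23/83 = 629.0557 rpm, dir flips to +; running = +629.0557

+629.0557 rpm (same as input, |ω| = 629.0557 rpm)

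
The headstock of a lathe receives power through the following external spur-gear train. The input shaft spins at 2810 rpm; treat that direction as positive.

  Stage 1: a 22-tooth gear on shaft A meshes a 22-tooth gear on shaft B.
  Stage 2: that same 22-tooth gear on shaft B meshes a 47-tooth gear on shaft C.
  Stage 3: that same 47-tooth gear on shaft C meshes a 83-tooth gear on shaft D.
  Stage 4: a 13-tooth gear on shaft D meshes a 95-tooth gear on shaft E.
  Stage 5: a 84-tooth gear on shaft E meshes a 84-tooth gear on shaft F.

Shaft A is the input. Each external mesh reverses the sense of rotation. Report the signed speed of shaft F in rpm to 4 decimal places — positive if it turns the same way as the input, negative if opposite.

-101.9226 rpm (opposite to input, |ω| = 101.9226 rpm)

Stage 1 [22T→22T]: ω = 2810.0000×22/22 = 2810.0000 rpm, dir flips to −; running = −2810.0000
Stage 2 [22T→47T]: ω = 2810.0000×22/47 = 1315.3191 rpm, dir flips to +; running = +1315.3191
Stage 3 [47T→83T]: ω = 1315.3191×47/83 = 744.8193 rpm, dir flips to −; running = −744.8193
Stage 4 [13T→95T]: ω = 744.8193×13/95 = 101.9226 rpm, dir flips to +; running = +101.9226
Stage 5 [84T→84T]: ω = 101.9226×84/84 = 101.9226 rpm, dir flips to −; running = −101.9226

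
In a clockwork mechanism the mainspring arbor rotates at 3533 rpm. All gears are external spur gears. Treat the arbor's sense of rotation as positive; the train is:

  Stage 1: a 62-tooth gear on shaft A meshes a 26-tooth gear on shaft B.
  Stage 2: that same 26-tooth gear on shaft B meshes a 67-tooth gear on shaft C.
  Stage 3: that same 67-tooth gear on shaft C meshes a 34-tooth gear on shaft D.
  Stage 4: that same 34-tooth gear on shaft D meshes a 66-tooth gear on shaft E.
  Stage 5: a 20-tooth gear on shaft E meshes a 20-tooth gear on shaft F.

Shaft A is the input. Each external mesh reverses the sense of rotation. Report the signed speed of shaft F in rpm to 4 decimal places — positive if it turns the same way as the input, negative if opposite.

Stage 1 [62T→26T]: ω = 3533.0000×62/26 = 8424.8462 rpm, dir flips to −; running = −8424.8462
Stage 2 [26T→67T]: ω = 8424.8462×26/67 = 3269.3433 rpm, dir flips to +; running = +3269.3433
Stage 3 [67T→34T]: ω = 3269.3433×67/34 = 6442.5294 rpm, dir flips to −; running = −6442.5294
Stage 4 [34T→66T]: ω = 6442.5294×34/66 = 3318.8788 rpm, dir flips to +; running = +3318.8788
Stage 5 [20T→20T]: ω = 3318.8788×20/20 = 3318.8788 rpm, dir flips to −; running = −3318.8788

-3318.8788 rpm (opposite to input, |ω| = 3318.8788 rpm)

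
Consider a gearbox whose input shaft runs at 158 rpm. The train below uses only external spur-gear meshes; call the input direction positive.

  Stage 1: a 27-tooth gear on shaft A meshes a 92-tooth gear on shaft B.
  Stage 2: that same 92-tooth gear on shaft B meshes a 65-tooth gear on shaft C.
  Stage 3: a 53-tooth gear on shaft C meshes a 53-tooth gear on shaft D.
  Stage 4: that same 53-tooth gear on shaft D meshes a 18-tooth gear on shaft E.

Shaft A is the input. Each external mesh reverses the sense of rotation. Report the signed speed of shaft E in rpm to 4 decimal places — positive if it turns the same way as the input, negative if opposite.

+193.2462 rpm (same as input, |ω| = 193.2462 rpm)

Stage 1 [27T→92T]: ω = 158.0000×27/92 = 46.3696 rpm, dir flips to −; running = −46.3696
Stage 2 [92T→65T]: ω = 46.3696×92/65 = 65.6308 rpm, dir flips to +; running = +65.6308
Stage 3 [53T→53T]: ω = 65.6308×53/53 = 65.6308 rpm, dir flips to −; running = −65.6308
Stage 4 [53T→18T]: ω = 65.6308×53/18 = 193.2462 rpm, dir flips to +; running = +193.2462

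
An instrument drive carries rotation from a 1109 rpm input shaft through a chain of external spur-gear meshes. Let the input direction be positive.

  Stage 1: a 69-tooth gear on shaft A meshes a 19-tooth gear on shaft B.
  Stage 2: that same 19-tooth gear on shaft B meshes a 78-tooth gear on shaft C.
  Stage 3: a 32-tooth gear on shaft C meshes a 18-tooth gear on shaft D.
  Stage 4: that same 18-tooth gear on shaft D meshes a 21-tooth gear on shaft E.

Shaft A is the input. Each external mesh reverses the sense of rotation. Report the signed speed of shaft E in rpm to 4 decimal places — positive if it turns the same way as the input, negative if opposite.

Stage 1 [69T→19T]: ω = 1109.0000×69/19 = 4027.4211 rpm, dir flips to −; running = −4027.4211
Stage 2 [19T→78T]: ω = 4027.4211×19/78 = 981.0385 rpm, dir flips to +; running = +981.0385
Stage 3 [32T→18T]: ω = 981.0385×32/18 = 1744.0684 rpm, dir flips to −; running = −1744.0684
Stage 4 [18T→21T]: ω = 1744.0684×18/21 = 1494.9158 rpm, dir flips to +; running = +1494.9158

+1494.9158 rpm (same as input, |ω| = 1494.9158 rpm)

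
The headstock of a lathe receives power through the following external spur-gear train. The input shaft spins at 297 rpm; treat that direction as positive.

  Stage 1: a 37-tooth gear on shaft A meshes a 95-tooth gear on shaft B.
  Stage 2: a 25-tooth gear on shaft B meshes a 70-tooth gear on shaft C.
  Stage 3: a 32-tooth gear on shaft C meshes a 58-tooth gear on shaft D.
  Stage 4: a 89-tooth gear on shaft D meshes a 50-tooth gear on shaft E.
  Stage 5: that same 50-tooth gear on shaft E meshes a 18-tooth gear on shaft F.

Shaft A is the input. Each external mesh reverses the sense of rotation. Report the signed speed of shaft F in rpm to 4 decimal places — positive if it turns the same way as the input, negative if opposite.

-112.6980 rpm (opposite to input, |ω| = 112.6980 rpm)

Stage 1 [37T→95T]: ω = 297.0000×37/95 = 115.6737 rpm, dir flips to −; running = −115.6737
Stage 2 [25T→70T]: ω = 115.6737×25/70 = 41.3120 rpm, dir flips to +; running = +41.3120
Stage 3 [32T→58T]: ω = 41.3120×32/58 = 22.7928 rpm, dir flips to −; running = −22.7928
Stage 4 [89T→50T]: ω = 22.7928×89/50 = 40.5713 rpm, dir flips to +; running = +40.5713
Stage 5 [50T→18T]: ω = 40.5713×50/18 = 112.6980 rpm, dir flips to −; running = −112.6980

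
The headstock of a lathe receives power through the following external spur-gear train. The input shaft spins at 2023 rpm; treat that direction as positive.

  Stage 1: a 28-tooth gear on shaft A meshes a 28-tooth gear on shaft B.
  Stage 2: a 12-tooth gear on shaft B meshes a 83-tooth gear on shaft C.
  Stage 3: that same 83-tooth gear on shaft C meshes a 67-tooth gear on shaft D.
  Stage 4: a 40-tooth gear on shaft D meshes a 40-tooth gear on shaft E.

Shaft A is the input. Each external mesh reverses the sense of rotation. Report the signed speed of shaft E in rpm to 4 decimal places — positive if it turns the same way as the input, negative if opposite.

Stage 1 [28T→28T]: ω = 2023.0000×28/28 = 2023.0000 rpm, dir flips to −; running = −2023.0000
Stage 2 [12T→83T]: ω = 2023.0000×12/83 = 292.4819 rpm, dir flips to +; running = +292.4819
Stage 3 [83T→67T]: ω = 292.4819×83/67 = 362.3284 rpm, dir flips to −; running = −362.3284
Stage 4 [40T→40T]: ω = 362.3284×40/40 = 362.3284 rpm, dir flips to +; running = +362.3284

+362.3284 rpm (same as input, |ω| = 362.3284 rpm)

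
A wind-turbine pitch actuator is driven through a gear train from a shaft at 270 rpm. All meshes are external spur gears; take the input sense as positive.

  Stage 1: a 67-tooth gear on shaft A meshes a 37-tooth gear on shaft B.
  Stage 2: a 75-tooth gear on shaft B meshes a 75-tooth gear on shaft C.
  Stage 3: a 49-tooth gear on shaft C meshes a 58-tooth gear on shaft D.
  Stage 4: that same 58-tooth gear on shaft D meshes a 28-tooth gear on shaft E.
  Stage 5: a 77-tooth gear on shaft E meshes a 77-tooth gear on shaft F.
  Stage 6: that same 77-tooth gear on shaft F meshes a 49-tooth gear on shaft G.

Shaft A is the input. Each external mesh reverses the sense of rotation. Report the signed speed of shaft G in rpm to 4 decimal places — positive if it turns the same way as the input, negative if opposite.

+1344.5270 rpm (same as input, |ω| = 1344.5270 rpm)

Stage 1 [67T→37T]: ω = 270.0000×67/37 = 488.9189 rpm, dir flips to −; running = −488.9189
Stage 2 [75T→75T]: ω = 488.9189×75/75 = 488.9189 rpm, dir flips to +; running = +488.9189
Stage 3 [49T→58T]: ω = 488.9189×49/58 = 413.0522 rpm, dir flips to −; running = −413.0522
Stage 4 [58T→28T]: ω = 413.0522×58/28 = 855.6081 rpm, dir flips to +; running = +855.6081
Stage 5 [77T→77T]: ω = 855.6081×77/77 = 855.6081 rpm, dir flips to −; running = −855.6081
Stage 6 [77T→49T]: ω = 855.6081×77/49 = 1344.5270 rpm, dir flips to +; running = +1344.5270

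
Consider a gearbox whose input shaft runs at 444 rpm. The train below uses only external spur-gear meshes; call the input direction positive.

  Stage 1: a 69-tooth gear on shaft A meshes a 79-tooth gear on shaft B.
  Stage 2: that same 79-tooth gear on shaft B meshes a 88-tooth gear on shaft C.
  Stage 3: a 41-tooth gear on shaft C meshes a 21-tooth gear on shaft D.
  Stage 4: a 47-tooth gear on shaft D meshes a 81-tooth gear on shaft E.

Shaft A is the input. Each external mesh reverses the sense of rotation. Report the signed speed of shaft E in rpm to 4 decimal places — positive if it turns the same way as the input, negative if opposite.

Stage 1 [69T→79T]: ω = 444.0000×69/79 = 387.7975 rpm, dir flips to −; running = −387.7975
Stage 2 [79T→88T]: ω = 387.7975×79/88 = 348.1364 rpm, dir flips to +; running = +348.1364
Stage 3 [41T→21T]: ω = 348.1364×41/21 = 679.6948 rpm, dir flips to −; running = −679.6948
Stage 4 [47T→81T]: ω = 679.6948×47/81 = 394.3908 rpm, dir flips to +; running = +394.3908

+394.3908 rpm (same as input, |ω| = 394.3908 rpm)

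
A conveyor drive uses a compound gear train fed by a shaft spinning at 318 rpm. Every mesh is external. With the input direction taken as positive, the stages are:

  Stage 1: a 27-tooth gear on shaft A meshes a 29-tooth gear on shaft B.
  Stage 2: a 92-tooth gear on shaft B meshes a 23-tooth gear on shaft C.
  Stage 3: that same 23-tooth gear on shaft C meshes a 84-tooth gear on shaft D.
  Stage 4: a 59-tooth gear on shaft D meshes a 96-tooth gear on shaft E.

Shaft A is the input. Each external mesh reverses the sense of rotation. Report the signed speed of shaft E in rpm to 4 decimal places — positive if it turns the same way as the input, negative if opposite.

+199.2885 rpm (same as input, |ω| = 199.2885 rpm)

Stage 1 [27T→29T]: ω = 318.0000×27/29 = 296.0690 rpm, dir flips to −; running = −296.0690
Stage 2 [92T→23T]: ω = 296.0690×92/23 = 1184.2759 rpm, dir flips to +; running = +1184.2759
Stage 3 [23T→84T]: ω = 1184.2759×23/84 = 324.2660 rpm, dir flips to −; running = −324.2660
Stage 4 [59T→96T]: ω = 324.2660×59/96 = 199.2885 rpm, dir flips to +; running = +199.2885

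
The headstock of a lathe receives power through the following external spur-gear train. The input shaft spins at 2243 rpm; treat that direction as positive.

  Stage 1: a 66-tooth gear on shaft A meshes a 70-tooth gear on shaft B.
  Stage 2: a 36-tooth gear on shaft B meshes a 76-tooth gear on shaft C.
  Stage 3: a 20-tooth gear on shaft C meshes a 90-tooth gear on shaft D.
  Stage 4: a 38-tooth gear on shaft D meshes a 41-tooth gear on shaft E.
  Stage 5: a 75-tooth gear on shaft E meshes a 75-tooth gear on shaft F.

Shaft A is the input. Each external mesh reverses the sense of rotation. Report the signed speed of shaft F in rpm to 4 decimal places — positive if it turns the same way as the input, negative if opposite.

Stage 1 [66T→70T]: ω = 2243.0000×66/70 = 2114.8286 rpm, dir flips to −; running = −2114.8286
Stage 2 [36T→76T]: ω = 2114.8286×36/76 = 1001.7609 rpm, dir flips to +; running = +1001.7609
Stage 3 [20T→90T]: ω = 1001.7609×20/90 = 222.6135 rpm, dir flips to −; running = −222.6135
Stage 4 [38T→41T]: ω = 222.6135×38/41 = 206.3247 rpm, dir flips to +; running = +206.3247
Stage 5 [75T→75T]: ω = 206.3247×75/75 = 206.3247 rpm, dir flips to −; running = −206.3247

-206.3247 rpm (opposite to input, |ω| = 206.3247 rpm)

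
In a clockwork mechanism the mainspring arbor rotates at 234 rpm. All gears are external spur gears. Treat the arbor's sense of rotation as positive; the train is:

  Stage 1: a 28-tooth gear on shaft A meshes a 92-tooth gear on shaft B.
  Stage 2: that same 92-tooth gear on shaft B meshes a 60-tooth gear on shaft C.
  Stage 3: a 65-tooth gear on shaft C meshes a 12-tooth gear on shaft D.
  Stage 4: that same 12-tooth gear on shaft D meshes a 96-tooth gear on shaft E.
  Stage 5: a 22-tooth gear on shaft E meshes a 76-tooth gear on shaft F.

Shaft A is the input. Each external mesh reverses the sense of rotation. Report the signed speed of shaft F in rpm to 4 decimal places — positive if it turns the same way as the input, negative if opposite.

Stage 1 [28T→92T]: ω = 234.0000×28/92 = 71.2174 rpm, dir flips to −; running = −71.2174
Stage 2 [92T→60T]: ω = 71.2174×92/60 = 109.2000 rpm, dir flips to +; running = +109.2000
Stage 3 [65T→12T]: ω = 109.2000×65/12 = 591.5000 rpm, dir flips to −; running = −591.5000
Stage 4 [12T→96T]: ω = 591.5000×12/96 = 73.9375 rpm, dir flips to +; running = +73.9375
Stage 5 [22T→76T]: ω = 73.9375×22/76 = 21.4030 rpm, dir flips to −; running = −21.4030

-21.4030 rpm (opposite to input, |ω| = 21.4030 rpm)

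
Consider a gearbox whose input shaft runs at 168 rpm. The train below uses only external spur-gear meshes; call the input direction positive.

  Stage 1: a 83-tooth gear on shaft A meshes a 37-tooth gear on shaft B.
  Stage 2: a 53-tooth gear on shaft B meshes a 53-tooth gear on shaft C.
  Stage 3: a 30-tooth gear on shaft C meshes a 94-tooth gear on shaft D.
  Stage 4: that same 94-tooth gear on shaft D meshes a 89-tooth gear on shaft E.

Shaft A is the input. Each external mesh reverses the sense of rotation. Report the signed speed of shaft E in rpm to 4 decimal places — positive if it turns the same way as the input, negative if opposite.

Stage 1 [83T→37T]: ω = 168.0000×83/37 = 376.8649 rpm, dir flips to −; running = −376.8649
Stage 2 [53T→53T]: ω = 376.8649×53/53 = 376.8649 rpm, dir flips to +; running = +376.8649
Stage 3 [30T→94T]: ω = 376.8649×30/94 = 120.2760 rpm, dir flips to −; running = −120.2760
Stage 4 [94T→89T]: ω = 120.2760×94/89 = 127.0331 rpm, dir flips to +; running = +127.0331

+127.0331 rpm (same as input, |ω| = 127.0331 rpm)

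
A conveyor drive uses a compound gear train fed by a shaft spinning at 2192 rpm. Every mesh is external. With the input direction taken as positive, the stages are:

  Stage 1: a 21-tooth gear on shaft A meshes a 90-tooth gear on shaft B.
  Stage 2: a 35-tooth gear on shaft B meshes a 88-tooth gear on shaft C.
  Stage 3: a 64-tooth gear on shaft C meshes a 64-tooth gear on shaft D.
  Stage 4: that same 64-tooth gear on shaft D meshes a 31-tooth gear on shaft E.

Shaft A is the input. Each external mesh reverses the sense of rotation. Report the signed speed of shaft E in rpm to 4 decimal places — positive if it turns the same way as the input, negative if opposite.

+419.9726 rpm (same as input, |ω| = 419.9726 rpm)

Stage 1 [21T→90T]: ω = 2192.0000×21/90 = 511.4667 rpm, dir flips to −; running = −511.4667
Stage 2 [35T→88T]: ω = 511.4667×35/88 = 203.4242 rpm, dir flips to +; running = +203.4242
Stage 3 [64T→64T]: ω = 203.4242×64/64 = 203.4242 rpm, dir flips to −; running = −203.4242
Stage 4 [64T→31T]: ω = 203.4242×64/31 = 419.9726 rpm, dir flips to +; running = +419.9726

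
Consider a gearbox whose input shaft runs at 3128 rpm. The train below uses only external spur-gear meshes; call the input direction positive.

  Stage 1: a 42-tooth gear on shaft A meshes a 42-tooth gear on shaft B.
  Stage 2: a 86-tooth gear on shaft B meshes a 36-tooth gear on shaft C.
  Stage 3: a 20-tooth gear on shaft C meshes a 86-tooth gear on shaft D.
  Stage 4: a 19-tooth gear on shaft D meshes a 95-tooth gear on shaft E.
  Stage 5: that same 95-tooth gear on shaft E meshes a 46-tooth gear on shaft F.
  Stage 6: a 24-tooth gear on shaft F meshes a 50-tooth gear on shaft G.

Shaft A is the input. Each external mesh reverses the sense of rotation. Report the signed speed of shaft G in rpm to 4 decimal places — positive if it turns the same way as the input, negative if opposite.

Stage 1 [42T→42T]: ω = 3128.0000×42/42 = 3128.0000 rpm, dir flips to −; running = −3128.0000
Stage 2 [86T→36T]: ω = 3128.0000×86/36 = 7472.4444 rpm, dir flips to +; running = +7472.4444
Stage 3 [20T→86T]: ω = 7472.4444×20/86 = 1737.7778 rpm, dir flips to −; running = −1737.7778
Stage 4 [19T→95T]: ω = 1737.7778×19/95 = 347.5556 rpm, dir flips to +; running = +347.5556
Stage 5 [95T→46T]: ω = 347.5556×95/46 = 717.7778 rpm, dir flips to −; running = −717.7778
Stage 6 [24T→50T]: ω = 717.7778×24/50 = 344.5333 rpm, dir flips to +; running = +344.5333

+344.5333 rpm (same as input, |ω| = 344.5333 rpm)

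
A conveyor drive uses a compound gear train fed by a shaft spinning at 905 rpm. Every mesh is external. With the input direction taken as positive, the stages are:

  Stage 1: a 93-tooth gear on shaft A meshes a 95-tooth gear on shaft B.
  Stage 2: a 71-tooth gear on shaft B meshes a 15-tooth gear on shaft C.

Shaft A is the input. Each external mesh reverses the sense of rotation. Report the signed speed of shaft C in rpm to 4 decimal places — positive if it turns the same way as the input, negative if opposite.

+4193.4842 rpm (same as input, |ω| = 4193.4842 rpm)

Stage 1 [93T→95T]: ω = 905.0000×93/95 = 885.9474 rpm, dir flips to −; running = −885.9474
Stage 2 [71T→15T]: ω = 885.9474×71/15 = 4193.4842 rpm, dir flips to +; running = +4193.4842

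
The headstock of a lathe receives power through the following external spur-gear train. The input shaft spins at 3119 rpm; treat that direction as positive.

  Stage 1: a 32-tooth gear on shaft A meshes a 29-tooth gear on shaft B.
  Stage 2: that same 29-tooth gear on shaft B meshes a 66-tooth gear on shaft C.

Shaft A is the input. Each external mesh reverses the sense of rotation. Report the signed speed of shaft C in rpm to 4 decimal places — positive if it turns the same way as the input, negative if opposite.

+1512.2424 rpm (same as input, |ω| = 1512.2424 rpm)

Stage 1 [32T→29T]: ω = 3119.0000×32/29 = 3441.6552 rpm, dir flips to −; running = −3441.6552
Stage 2 [29T→66T]: ω = 3441.6552×29/66 = 1512.2424 rpm, dir flips to +; running = +1512.2424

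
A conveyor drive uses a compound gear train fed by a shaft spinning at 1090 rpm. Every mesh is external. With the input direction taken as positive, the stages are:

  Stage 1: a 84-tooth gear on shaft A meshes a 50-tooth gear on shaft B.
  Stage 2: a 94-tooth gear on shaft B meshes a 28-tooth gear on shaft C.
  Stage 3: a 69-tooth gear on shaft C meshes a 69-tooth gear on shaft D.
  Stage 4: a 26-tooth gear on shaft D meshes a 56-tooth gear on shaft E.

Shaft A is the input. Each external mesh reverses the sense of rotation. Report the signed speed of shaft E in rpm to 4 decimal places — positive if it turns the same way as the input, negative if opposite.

+2854.2429 rpm (same as input, |ω| = 2854.2429 rpm)

Stage 1 [84T→50T]: ω = 1090.0000×84/50 = 1831.2000 rpm, dir flips to −; running = −1831.2000
Stage 2 [94T→28T]: ω = 1831.2000×94/28 = 6147.6000 rpm, dir flips to +; running = +6147.6000
Stage 3 [69T→69T]: ω = 6147.6000×69/69 = 6147.6000 rpm, dir flips to −; running = −6147.6000
Stage 4 [26T→56T]: ω = 6147.6000×26/56 = 2854.2429 rpm, dir flips to +; running = +2854.2429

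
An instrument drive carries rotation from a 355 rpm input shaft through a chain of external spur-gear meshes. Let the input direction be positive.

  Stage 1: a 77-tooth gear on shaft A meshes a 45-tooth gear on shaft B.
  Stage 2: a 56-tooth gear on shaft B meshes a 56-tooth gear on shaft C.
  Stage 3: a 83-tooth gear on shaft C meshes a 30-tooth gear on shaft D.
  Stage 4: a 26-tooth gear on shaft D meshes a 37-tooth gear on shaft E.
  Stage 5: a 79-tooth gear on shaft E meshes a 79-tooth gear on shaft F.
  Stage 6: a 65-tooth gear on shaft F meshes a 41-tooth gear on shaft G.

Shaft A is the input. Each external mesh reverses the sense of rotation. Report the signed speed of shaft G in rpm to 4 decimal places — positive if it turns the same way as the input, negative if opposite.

+1872.2530 rpm (same as input, |ω| = 1872.2530 rpm)

Stage 1 [77T→45T]: ω = 355.0000×77/45 = 607.4444 rpm, dir flips to −; running = −607.4444
Stage 2 [56T→56T]: ω = 607.4444×56/56 = 607.4444 rpm, dir flips to +; running = +607.4444
Stage 3 [83T→30T]: ω = 607.4444×83/30 = 1680.5963 rpm, dir flips to −; running = −1680.5963
Stage 4 [26T→37T]: ω = 1680.5963×26/37 = 1180.9596 rpm, dir flips to +; running = +1180.9596
Stage 5 [79T→79T]: ω = 1180.9596×79/79 = 1180.9596 rpm, dir flips to −; running = −1180.9596
Stage 6 [65T→41T]: ω = 1180.9596×65/41 = 1872.2530 rpm, dir flips to +; running = +1872.2530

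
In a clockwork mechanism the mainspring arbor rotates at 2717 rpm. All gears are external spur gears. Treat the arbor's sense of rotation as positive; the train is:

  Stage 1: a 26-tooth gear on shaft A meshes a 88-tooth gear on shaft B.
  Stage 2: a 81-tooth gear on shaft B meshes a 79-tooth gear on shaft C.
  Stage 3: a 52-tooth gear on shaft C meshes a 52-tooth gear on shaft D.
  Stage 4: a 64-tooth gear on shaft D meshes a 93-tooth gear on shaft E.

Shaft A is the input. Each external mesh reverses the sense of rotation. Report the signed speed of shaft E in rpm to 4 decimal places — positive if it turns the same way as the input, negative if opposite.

Stage 1 [26T→88T]: ω = 2717.0000×26/88 = 802.7500 rpm, dir flips to −; running = −802.7500
Stage 2 [81T→79T]: ω = 802.7500×81/79 = 823.0728 rpm, dir flips to +; running = +823.0728
Stage 3 [52T→52T]: ω = 823.0728×52/52 = 823.0728 rpm, dir flips to −; running = −823.0728
Stage 4 [64T→93T]: ω = 823.0728×64/93 = 566.4157 rpm, dir flips to +; running = +566.4157

+566.4157 rpm (same as input, |ω| = 566.4157 rpm)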